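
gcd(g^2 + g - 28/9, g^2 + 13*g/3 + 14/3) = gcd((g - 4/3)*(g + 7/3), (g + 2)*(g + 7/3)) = g + 7/3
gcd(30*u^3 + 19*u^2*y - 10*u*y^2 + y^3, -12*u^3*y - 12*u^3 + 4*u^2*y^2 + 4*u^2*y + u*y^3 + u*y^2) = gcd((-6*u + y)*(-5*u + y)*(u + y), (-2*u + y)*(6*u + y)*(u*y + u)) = 1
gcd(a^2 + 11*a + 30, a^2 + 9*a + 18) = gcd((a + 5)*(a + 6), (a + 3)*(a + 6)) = a + 6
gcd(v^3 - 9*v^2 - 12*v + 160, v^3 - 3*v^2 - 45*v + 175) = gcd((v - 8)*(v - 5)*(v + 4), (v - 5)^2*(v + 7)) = v - 5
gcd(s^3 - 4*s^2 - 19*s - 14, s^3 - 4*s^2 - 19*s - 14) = s^3 - 4*s^2 - 19*s - 14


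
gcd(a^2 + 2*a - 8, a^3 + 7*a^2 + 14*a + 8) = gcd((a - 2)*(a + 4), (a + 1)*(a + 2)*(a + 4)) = a + 4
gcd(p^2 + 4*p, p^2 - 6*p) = p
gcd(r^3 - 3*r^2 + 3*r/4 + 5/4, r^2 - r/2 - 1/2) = r^2 - r/2 - 1/2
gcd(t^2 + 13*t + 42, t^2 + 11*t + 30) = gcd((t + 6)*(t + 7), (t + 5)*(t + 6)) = t + 6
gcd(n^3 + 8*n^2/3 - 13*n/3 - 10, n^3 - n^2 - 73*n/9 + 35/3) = n + 3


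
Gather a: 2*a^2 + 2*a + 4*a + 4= 2*a^2 + 6*a + 4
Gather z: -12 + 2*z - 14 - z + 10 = z - 16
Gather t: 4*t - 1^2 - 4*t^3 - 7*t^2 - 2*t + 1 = -4*t^3 - 7*t^2 + 2*t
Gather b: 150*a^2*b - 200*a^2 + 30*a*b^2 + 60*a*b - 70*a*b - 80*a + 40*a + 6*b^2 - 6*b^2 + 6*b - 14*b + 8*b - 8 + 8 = -200*a^2 + 30*a*b^2 - 40*a + b*(150*a^2 - 10*a)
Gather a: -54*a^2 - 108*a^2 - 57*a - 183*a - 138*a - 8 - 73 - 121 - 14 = -162*a^2 - 378*a - 216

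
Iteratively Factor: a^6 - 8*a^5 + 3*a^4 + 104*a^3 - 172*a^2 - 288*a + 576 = (a + 2)*(a^5 - 10*a^4 + 23*a^3 + 58*a^2 - 288*a + 288) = (a - 2)*(a + 2)*(a^4 - 8*a^3 + 7*a^2 + 72*a - 144) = (a - 4)*(a - 2)*(a + 2)*(a^3 - 4*a^2 - 9*a + 36) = (a - 4)*(a - 2)*(a + 2)*(a + 3)*(a^2 - 7*a + 12) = (a - 4)^2*(a - 2)*(a + 2)*(a + 3)*(a - 3)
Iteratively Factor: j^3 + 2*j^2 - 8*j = (j + 4)*(j^2 - 2*j) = (j - 2)*(j + 4)*(j)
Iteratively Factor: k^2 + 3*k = (k + 3)*(k)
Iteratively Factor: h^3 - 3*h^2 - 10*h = (h)*(h^2 - 3*h - 10) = h*(h - 5)*(h + 2)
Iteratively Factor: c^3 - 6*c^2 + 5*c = (c - 5)*(c^2 - c) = c*(c - 5)*(c - 1)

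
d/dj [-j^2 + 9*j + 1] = 9 - 2*j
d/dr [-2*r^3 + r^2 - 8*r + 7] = -6*r^2 + 2*r - 8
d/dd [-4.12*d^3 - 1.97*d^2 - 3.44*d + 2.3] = -12.36*d^2 - 3.94*d - 3.44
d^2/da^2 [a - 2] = 0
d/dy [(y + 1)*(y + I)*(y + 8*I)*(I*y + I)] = 4*I*y^3 + y^2*(-27 + 6*I) + y*(-36 - 14*I) - 9 - 16*I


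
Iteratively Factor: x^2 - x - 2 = (x - 2)*(x + 1)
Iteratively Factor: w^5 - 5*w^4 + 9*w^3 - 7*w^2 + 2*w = (w)*(w^4 - 5*w^3 + 9*w^2 - 7*w + 2) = w*(w - 2)*(w^3 - 3*w^2 + 3*w - 1) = w*(w - 2)*(w - 1)*(w^2 - 2*w + 1) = w*(w - 2)*(w - 1)^2*(w - 1)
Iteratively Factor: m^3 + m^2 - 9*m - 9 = (m + 1)*(m^2 - 9) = (m + 1)*(m + 3)*(m - 3)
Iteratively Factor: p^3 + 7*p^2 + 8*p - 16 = (p + 4)*(p^2 + 3*p - 4) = (p - 1)*(p + 4)*(p + 4)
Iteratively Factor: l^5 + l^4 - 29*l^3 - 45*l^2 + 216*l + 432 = (l - 4)*(l^4 + 5*l^3 - 9*l^2 - 81*l - 108) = (l - 4)*(l + 3)*(l^3 + 2*l^2 - 15*l - 36) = (l - 4)*(l + 3)^2*(l^2 - l - 12) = (l - 4)^2*(l + 3)^2*(l + 3)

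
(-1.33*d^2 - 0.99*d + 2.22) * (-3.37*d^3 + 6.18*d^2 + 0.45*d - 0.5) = 4.4821*d^5 - 4.8831*d^4 - 14.1981*d^3 + 13.9391*d^2 + 1.494*d - 1.11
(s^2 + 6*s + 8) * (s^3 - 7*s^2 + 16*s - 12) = s^5 - s^4 - 18*s^3 + 28*s^2 + 56*s - 96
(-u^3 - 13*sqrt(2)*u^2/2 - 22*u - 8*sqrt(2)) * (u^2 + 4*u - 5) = -u^5 - 13*sqrt(2)*u^4/2 - 4*u^4 - 26*sqrt(2)*u^3 - 17*u^3 - 88*u^2 + 49*sqrt(2)*u^2/2 - 32*sqrt(2)*u + 110*u + 40*sqrt(2)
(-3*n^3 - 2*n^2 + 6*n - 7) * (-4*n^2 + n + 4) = 12*n^5 + 5*n^4 - 38*n^3 + 26*n^2 + 17*n - 28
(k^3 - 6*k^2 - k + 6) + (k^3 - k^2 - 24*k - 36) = 2*k^3 - 7*k^2 - 25*k - 30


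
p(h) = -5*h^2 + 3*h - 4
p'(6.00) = -57.00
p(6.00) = -166.00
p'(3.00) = -27.00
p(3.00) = -40.00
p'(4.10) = -38.00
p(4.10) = -75.75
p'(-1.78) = 20.80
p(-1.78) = -25.18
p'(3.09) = -27.90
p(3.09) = -42.47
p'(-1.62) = 19.20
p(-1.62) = -21.98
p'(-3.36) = 36.60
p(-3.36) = -70.53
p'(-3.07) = 33.70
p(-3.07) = -60.33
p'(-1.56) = 18.60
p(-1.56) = -20.85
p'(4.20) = -39.00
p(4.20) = -79.60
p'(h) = 3 - 10*h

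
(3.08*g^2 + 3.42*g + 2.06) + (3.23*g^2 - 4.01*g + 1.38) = 6.31*g^2 - 0.59*g + 3.44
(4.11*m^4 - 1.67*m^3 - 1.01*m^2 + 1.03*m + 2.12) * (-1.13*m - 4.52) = -4.6443*m^5 - 16.6901*m^4 + 8.6897*m^3 + 3.4013*m^2 - 7.0512*m - 9.5824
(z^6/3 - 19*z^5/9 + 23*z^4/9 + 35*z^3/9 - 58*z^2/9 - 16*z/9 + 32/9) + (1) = z^6/3 - 19*z^5/9 + 23*z^4/9 + 35*z^3/9 - 58*z^2/9 - 16*z/9 + 41/9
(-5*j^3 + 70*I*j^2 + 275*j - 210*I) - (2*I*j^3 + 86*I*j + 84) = -5*j^3 - 2*I*j^3 + 70*I*j^2 + 275*j - 86*I*j - 84 - 210*I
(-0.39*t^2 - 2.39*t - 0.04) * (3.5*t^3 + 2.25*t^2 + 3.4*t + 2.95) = -1.365*t^5 - 9.2425*t^4 - 6.8435*t^3 - 9.3665*t^2 - 7.1865*t - 0.118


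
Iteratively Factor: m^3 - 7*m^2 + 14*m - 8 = (m - 1)*(m^2 - 6*m + 8) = (m - 4)*(m - 1)*(m - 2)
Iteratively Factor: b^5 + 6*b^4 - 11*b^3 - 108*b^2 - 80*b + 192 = (b - 4)*(b^4 + 10*b^3 + 29*b^2 + 8*b - 48) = (b - 4)*(b + 4)*(b^3 + 6*b^2 + 5*b - 12) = (b - 4)*(b + 4)^2*(b^2 + 2*b - 3) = (b - 4)*(b - 1)*(b + 4)^2*(b + 3)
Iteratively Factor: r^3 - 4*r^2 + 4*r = (r - 2)*(r^2 - 2*r) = r*(r - 2)*(r - 2)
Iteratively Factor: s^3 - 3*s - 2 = (s - 2)*(s^2 + 2*s + 1) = (s - 2)*(s + 1)*(s + 1)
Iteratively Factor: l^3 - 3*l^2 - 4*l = (l)*(l^2 - 3*l - 4) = l*(l - 4)*(l + 1)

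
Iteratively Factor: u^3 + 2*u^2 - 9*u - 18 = (u + 2)*(u^2 - 9) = (u - 3)*(u + 2)*(u + 3)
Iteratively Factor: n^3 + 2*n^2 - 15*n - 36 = (n + 3)*(n^2 - n - 12) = (n + 3)^2*(n - 4)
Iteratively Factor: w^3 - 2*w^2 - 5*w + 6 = (w + 2)*(w^2 - 4*w + 3) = (w - 3)*(w + 2)*(w - 1)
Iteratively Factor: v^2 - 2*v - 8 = (v + 2)*(v - 4)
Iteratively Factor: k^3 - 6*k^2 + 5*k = (k - 5)*(k^2 - k) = (k - 5)*(k - 1)*(k)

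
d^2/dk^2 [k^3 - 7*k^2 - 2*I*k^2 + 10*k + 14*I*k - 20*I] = 6*k - 14 - 4*I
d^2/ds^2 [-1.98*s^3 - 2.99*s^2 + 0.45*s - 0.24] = -11.88*s - 5.98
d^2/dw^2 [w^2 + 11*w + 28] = 2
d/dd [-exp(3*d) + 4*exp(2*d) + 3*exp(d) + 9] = (-3*exp(2*d) + 8*exp(d) + 3)*exp(d)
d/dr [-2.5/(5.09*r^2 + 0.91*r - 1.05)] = (25.45*r + 2.275)/(5.09*r^2 + 0.91*r - 1.05)^2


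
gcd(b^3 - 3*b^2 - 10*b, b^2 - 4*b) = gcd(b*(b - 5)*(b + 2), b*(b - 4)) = b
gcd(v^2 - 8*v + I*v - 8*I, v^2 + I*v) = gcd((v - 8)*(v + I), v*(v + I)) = v + I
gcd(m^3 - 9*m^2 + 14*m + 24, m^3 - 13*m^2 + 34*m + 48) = m^2 - 5*m - 6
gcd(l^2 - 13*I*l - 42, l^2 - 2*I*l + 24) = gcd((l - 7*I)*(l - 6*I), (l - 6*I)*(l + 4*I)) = l - 6*I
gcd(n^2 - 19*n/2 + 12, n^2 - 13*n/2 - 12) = n - 8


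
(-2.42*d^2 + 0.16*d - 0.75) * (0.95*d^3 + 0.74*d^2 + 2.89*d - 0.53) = -2.299*d^5 - 1.6388*d^4 - 7.5879*d^3 + 1.19*d^2 - 2.2523*d + 0.3975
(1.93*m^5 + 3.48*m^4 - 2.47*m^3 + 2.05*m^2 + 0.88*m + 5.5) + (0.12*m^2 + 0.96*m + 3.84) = 1.93*m^5 + 3.48*m^4 - 2.47*m^3 + 2.17*m^2 + 1.84*m + 9.34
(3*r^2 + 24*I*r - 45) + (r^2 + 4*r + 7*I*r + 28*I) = 4*r^2 + 4*r + 31*I*r - 45 + 28*I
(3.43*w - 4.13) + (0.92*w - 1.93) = 4.35*w - 6.06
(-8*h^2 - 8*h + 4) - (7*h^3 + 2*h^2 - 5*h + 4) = -7*h^3 - 10*h^2 - 3*h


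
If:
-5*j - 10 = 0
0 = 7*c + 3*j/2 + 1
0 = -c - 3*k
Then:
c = 2/7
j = -2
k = -2/21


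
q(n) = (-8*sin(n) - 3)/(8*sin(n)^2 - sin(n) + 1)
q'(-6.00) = 3.93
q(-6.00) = -3.89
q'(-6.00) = 3.93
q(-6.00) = -3.89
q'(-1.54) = 0.00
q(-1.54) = 0.50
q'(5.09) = -0.00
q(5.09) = 0.50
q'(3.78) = 0.69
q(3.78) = 0.40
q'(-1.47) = 0.00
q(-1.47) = 0.50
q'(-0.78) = -0.29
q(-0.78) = 0.46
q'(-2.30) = 0.19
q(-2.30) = 0.48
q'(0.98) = 1.26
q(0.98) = -1.70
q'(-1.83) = -0.01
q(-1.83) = 0.50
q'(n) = (-16*sin(n)*cos(n) + cos(n))*(-8*sin(n) - 3)/(8*sin(n)^2 - sin(n) + 1)^2 - 8*cos(n)/(8*sin(n)^2 - sin(n) + 1)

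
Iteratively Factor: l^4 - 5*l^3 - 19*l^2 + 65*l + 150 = (l - 5)*(l^3 - 19*l - 30) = (l - 5)^2*(l^2 + 5*l + 6) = (l - 5)^2*(l + 3)*(l + 2)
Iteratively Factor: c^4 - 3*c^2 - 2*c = (c + 1)*(c^3 - c^2 - 2*c) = (c - 2)*(c + 1)*(c^2 + c) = c*(c - 2)*(c + 1)*(c + 1)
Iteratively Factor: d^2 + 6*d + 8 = (d + 4)*(d + 2)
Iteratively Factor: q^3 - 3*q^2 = (q)*(q^2 - 3*q) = q*(q - 3)*(q)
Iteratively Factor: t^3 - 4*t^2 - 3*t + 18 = (t - 3)*(t^2 - t - 6) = (t - 3)*(t + 2)*(t - 3)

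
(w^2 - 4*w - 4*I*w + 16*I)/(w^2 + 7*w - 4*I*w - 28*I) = (w - 4)/(w + 7)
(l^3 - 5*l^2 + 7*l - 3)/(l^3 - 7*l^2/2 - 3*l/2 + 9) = 2*(l^2 - 2*l + 1)/(2*l^2 - l - 6)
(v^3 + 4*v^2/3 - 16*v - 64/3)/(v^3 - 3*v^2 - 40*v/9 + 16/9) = 3*(v + 4)/(3*v - 1)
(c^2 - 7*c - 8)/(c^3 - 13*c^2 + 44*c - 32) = (c + 1)/(c^2 - 5*c + 4)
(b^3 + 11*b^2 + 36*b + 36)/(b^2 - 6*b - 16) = (b^2 + 9*b + 18)/(b - 8)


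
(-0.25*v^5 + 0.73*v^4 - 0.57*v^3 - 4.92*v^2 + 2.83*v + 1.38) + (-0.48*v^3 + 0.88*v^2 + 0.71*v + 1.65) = -0.25*v^5 + 0.73*v^4 - 1.05*v^3 - 4.04*v^2 + 3.54*v + 3.03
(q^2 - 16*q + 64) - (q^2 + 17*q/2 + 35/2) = 93/2 - 49*q/2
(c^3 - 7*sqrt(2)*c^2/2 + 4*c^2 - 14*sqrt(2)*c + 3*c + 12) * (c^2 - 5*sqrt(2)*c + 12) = c^5 - 17*sqrt(2)*c^4/2 + 4*c^4 - 34*sqrt(2)*c^3 + 50*c^3 - 57*sqrt(2)*c^2 + 200*c^2 - 228*sqrt(2)*c + 36*c + 144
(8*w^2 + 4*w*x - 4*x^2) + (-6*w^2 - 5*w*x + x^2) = 2*w^2 - w*x - 3*x^2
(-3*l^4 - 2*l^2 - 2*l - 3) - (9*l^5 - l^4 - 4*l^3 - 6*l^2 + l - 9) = -9*l^5 - 2*l^4 + 4*l^3 + 4*l^2 - 3*l + 6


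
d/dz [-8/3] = 0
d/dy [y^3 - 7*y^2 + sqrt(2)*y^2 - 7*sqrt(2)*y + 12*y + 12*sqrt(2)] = 3*y^2 - 14*y + 2*sqrt(2)*y - 7*sqrt(2) + 12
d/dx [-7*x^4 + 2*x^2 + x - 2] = -28*x^3 + 4*x + 1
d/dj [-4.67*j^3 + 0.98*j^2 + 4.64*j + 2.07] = -14.01*j^2 + 1.96*j + 4.64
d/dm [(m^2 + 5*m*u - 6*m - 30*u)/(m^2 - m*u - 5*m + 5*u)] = ((-2*m + u + 5)*(m^2 + 5*m*u - 6*m - 30*u) + (2*m + 5*u - 6)*(m^2 - m*u - 5*m + 5*u))/(m^2 - m*u - 5*m + 5*u)^2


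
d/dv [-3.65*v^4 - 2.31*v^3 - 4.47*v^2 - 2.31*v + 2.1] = -14.6*v^3 - 6.93*v^2 - 8.94*v - 2.31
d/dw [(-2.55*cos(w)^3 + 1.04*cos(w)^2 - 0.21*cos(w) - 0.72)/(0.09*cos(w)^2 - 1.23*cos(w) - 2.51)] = (0.2295*cos(w)^4 - 6.273*cos(w)^3 - 17.9412*cos(w)^2 + 5.0912*cos(w) + 0.3585)*sin(w)/(0.0081*cos(w)^4 - 0.2214*cos(w)^3 + 1.0611*cos(w)^2 + 6.1746*cos(w) + 6.3001)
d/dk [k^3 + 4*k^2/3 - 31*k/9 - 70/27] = 3*k^2 + 8*k/3 - 31/9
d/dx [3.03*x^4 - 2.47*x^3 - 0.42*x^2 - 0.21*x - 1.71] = 12.12*x^3 - 7.41*x^2 - 0.84*x - 0.21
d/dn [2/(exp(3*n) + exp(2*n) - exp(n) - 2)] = (-6*exp(2*n) - 4*exp(n) + 2)*exp(n)/(exp(3*n) + exp(2*n) - exp(n) - 2)^2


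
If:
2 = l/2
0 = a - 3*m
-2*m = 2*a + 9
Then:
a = -27/8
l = 4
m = -9/8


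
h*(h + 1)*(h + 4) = h^3 + 5*h^2 + 4*h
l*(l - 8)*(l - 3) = l^3 - 11*l^2 + 24*l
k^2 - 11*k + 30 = (k - 6)*(k - 5)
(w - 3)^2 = w^2 - 6*w + 9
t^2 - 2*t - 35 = (t - 7)*(t + 5)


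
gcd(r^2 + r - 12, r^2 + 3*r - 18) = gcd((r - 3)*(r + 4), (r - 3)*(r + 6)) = r - 3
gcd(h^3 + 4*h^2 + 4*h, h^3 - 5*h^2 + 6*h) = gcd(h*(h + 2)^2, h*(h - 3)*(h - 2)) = h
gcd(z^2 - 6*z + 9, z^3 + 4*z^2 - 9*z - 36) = z - 3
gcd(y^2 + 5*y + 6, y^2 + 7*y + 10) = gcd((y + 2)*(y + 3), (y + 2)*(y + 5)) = y + 2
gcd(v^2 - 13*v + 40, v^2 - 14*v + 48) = v - 8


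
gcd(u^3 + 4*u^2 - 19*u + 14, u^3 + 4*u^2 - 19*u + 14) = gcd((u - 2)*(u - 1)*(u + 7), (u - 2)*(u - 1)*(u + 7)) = u^3 + 4*u^2 - 19*u + 14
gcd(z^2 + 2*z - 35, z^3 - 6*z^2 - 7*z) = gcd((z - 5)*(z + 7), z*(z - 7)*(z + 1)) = 1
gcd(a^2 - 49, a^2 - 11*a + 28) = a - 7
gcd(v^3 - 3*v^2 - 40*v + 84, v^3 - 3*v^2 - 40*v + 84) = v^3 - 3*v^2 - 40*v + 84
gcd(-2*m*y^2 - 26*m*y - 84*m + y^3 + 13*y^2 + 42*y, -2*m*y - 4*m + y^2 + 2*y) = -2*m + y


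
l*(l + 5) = l^2 + 5*l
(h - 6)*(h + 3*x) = h^2 + 3*h*x - 6*h - 18*x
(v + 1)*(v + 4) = v^2 + 5*v + 4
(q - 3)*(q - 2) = q^2 - 5*q + 6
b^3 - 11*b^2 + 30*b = b*(b - 6)*(b - 5)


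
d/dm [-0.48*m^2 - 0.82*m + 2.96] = -0.96*m - 0.82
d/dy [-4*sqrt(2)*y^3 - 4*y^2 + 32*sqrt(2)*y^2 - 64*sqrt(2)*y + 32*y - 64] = -12*sqrt(2)*y^2 - 8*y + 64*sqrt(2)*y - 64*sqrt(2) + 32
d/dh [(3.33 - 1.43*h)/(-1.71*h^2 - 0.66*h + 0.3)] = (-2.4453*h^2 + 11.3886*h + 1.7688)/(2.9241*h^4 + 2.2572*h^3 - 0.5904*h^2 - 0.396*h + 0.09)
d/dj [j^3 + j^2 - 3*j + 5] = 3*j^2 + 2*j - 3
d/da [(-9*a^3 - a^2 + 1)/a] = -18*a - 1 - 1/a^2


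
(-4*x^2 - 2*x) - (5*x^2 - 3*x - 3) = -9*x^2 + x + 3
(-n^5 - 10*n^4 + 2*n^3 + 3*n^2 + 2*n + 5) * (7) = -7*n^5 - 70*n^4 + 14*n^3 + 21*n^2 + 14*n + 35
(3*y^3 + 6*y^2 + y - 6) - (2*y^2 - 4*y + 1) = 3*y^3 + 4*y^2 + 5*y - 7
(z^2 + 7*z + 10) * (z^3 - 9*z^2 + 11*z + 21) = z^5 - 2*z^4 - 42*z^3 + 8*z^2 + 257*z + 210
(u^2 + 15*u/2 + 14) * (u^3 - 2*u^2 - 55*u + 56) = u^5 + 11*u^4/2 - 56*u^3 - 769*u^2/2 - 350*u + 784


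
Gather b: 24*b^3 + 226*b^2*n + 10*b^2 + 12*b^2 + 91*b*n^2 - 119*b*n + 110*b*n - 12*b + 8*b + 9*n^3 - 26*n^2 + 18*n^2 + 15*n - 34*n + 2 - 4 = 24*b^3 + b^2*(226*n + 22) + b*(91*n^2 - 9*n - 4) + 9*n^3 - 8*n^2 - 19*n - 2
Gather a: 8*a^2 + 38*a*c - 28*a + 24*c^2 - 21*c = 8*a^2 + a*(38*c - 28) + 24*c^2 - 21*c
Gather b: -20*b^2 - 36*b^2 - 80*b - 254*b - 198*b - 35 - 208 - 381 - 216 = -56*b^2 - 532*b - 840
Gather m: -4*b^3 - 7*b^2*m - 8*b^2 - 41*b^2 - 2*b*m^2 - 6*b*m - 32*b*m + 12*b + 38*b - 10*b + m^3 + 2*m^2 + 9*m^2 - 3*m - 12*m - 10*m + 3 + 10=-4*b^3 - 49*b^2 + 40*b + m^3 + m^2*(11 - 2*b) + m*(-7*b^2 - 38*b - 25) + 13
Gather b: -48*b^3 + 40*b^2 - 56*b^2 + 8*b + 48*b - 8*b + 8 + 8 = -48*b^3 - 16*b^2 + 48*b + 16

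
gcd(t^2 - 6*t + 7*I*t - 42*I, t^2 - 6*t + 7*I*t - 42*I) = t^2 + t*(-6 + 7*I) - 42*I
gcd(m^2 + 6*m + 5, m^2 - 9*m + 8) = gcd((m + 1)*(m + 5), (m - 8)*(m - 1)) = 1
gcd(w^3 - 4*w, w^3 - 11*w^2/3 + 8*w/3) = w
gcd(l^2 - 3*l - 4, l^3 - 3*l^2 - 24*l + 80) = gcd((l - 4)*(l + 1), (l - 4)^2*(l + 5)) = l - 4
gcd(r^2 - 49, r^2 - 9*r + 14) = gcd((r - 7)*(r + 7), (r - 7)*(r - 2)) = r - 7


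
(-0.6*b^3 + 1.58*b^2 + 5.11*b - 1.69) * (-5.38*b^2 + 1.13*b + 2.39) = 3.228*b^5 - 9.1784*b^4 - 27.1404*b^3 + 18.6427*b^2 + 10.3032*b - 4.0391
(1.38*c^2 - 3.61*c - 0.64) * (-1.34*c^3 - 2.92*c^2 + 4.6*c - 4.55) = -1.8492*c^5 + 0.8078*c^4 + 17.7468*c^3 - 21.0162*c^2 + 13.4815*c + 2.912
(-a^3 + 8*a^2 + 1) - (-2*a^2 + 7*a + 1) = -a^3 + 10*a^2 - 7*a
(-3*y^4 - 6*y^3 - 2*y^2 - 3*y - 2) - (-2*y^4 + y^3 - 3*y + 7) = -y^4 - 7*y^3 - 2*y^2 - 9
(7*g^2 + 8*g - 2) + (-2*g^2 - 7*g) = 5*g^2 + g - 2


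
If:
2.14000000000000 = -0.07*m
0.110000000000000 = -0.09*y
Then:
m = -30.57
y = -1.22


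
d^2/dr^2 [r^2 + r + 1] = 2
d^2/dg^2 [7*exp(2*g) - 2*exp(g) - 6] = (28*exp(g) - 2)*exp(g)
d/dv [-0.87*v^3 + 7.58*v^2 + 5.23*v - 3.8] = -2.61*v^2 + 15.16*v + 5.23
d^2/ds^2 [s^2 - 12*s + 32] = 2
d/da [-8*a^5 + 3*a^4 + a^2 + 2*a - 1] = -40*a^4 + 12*a^3 + 2*a + 2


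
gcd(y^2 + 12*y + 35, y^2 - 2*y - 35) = y + 5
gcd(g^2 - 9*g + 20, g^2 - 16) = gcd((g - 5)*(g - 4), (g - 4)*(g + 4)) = g - 4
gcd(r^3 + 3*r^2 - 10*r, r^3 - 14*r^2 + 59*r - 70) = r - 2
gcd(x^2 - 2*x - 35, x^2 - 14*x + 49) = x - 7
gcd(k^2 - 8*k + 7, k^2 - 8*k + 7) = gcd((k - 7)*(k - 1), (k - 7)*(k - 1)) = k^2 - 8*k + 7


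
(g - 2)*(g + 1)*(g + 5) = g^3 + 4*g^2 - 7*g - 10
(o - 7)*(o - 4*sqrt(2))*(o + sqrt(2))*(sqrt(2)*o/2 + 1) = sqrt(2)*o^4/2 - 7*sqrt(2)*o^3/2 - 2*o^3 - 7*sqrt(2)*o^2 + 14*o^2 - 8*o + 49*sqrt(2)*o + 56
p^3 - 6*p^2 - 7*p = p*(p - 7)*(p + 1)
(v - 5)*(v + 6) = v^2 + v - 30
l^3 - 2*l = l*(l - sqrt(2))*(l + sqrt(2))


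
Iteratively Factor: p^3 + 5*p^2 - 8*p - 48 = (p - 3)*(p^2 + 8*p + 16) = (p - 3)*(p + 4)*(p + 4)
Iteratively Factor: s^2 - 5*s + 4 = (s - 1)*(s - 4)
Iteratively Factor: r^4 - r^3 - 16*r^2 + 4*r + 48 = (r + 2)*(r^3 - 3*r^2 - 10*r + 24) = (r - 4)*(r + 2)*(r^2 + r - 6) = (r - 4)*(r + 2)*(r + 3)*(r - 2)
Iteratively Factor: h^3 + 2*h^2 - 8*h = (h - 2)*(h^2 + 4*h) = (h - 2)*(h + 4)*(h)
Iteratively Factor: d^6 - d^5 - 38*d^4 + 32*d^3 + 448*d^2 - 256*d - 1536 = (d - 4)*(d^5 + 3*d^4 - 26*d^3 - 72*d^2 + 160*d + 384) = (d - 4)*(d + 4)*(d^4 - d^3 - 22*d^2 + 16*d + 96) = (d - 4)*(d + 4)^2*(d^3 - 5*d^2 - 2*d + 24) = (d - 4)^2*(d + 4)^2*(d^2 - d - 6) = (d - 4)^2*(d - 3)*(d + 4)^2*(d + 2)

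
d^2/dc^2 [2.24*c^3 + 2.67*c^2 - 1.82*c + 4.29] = 13.44*c + 5.34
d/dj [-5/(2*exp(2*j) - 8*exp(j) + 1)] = 20*(exp(j) - 2)*exp(j)/(2*exp(2*j) - 8*exp(j) + 1)^2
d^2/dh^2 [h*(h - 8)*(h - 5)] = 6*h - 26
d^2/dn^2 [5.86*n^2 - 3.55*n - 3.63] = 11.7200000000000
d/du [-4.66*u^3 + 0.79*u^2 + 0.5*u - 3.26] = -13.98*u^2 + 1.58*u + 0.5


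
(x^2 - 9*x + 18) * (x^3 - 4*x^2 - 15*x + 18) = x^5 - 13*x^4 + 39*x^3 + 81*x^2 - 432*x + 324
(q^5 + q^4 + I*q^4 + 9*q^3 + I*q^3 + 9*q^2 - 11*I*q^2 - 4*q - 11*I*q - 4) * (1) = q^5 + q^4 + I*q^4 + 9*q^3 + I*q^3 + 9*q^2 - 11*I*q^2 - 4*q - 11*I*q - 4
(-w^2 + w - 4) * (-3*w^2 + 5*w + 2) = 3*w^4 - 8*w^3 + 15*w^2 - 18*w - 8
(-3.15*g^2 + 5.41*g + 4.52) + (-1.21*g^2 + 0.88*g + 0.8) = -4.36*g^2 + 6.29*g + 5.32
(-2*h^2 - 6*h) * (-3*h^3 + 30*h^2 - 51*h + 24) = 6*h^5 - 42*h^4 - 78*h^3 + 258*h^2 - 144*h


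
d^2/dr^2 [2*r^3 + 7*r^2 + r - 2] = 12*r + 14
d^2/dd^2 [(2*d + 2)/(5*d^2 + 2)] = 20*(20*d^2*(d + 1) - (3*d + 1)*(5*d^2 + 2))/(5*d^2 + 2)^3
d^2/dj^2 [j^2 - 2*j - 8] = 2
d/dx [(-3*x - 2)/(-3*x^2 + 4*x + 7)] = (-9*x^2 - 12*x - 13)/(9*x^4 - 24*x^3 - 26*x^2 + 56*x + 49)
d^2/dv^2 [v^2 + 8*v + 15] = 2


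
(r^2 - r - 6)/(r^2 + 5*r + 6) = (r - 3)/(r + 3)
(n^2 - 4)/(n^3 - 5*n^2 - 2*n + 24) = (n - 2)/(n^2 - 7*n + 12)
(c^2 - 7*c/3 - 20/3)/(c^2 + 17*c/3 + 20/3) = (c - 4)/(c + 4)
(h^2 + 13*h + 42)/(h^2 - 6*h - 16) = (h^2 + 13*h + 42)/(h^2 - 6*h - 16)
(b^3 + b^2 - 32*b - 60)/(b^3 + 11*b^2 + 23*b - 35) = (b^2 - 4*b - 12)/(b^2 + 6*b - 7)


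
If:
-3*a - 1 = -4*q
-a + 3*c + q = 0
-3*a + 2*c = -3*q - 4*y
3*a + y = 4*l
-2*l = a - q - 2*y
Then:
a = 1/49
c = -4/49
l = -1/49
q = 13/49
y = -1/7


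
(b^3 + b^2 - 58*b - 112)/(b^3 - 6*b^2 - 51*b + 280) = (b + 2)/(b - 5)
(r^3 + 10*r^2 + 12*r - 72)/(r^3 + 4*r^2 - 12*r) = (r + 6)/r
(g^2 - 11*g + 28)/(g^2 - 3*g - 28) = (g - 4)/(g + 4)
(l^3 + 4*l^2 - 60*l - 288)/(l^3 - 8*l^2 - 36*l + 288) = (l + 6)/(l - 6)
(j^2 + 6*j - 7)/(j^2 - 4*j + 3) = (j + 7)/(j - 3)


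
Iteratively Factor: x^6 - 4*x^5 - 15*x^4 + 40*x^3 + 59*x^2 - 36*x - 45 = (x - 5)*(x^5 + x^4 - 10*x^3 - 10*x^2 + 9*x + 9) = (x - 5)*(x - 3)*(x^4 + 4*x^3 + 2*x^2 - 4*x - 3) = (x - 5)*(x - 3)*(x - 1)*(x^3 + 5*x^2 + 7*x + 3) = (x - 5)*(x - 3)*(x - 1)*(x + 1)*(x^2 + 4*x + 3) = (x - 5)*(x - 3)*(x - 1)*(x + 1)*(x + 3)*(x + 1)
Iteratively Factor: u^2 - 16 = (u - 4)*(u + 4)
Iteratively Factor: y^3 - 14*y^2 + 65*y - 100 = (y - 5)*(y^2 - 9*y + 20) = (y - 5)^2*(y - 4)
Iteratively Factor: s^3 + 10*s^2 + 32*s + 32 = (s + 4)*(s^2 + 6*s + 8) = (s + 4)^2*(s + 2)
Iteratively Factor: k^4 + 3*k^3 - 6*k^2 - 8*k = (k + 1)*(k^3 + 2*k^2 - 8*k) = k*(k + 1)*(k^2 + 2*k - 8) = k*(k - 2)*(k + 1)*(k + 4)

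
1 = 1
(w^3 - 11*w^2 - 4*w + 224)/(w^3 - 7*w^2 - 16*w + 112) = (w - 8)/(w - 4)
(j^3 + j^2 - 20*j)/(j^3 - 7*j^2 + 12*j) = (j + 5)/(j - 3)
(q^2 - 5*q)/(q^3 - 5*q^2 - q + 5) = q/(q^2 - 1)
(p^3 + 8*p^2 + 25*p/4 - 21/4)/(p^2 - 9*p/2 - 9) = (2*p^2 + 13*p - 7)/(2*(p - 6))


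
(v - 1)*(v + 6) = v^2 + 5*v - 6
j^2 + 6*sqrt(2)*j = j*(j + 6*sqrt(2))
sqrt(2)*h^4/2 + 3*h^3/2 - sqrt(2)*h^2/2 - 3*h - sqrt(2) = (h - sqrt(2))*(h + sqrt(2)/2)*(h + sqrt(2))*(sqrt(2)*h/2 + 1)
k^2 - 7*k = k*(k - 7)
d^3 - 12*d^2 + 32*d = d*(d - 8)*(d - 4)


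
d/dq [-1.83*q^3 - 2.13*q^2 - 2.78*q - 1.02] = -5.49*q^2 - 4.26*q - 2.78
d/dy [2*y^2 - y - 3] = 4*y - 1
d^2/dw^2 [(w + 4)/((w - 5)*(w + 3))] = 2*(w^3 + 12*w^2 + 21*w + 46)/(w^6 - 6*w^5 - 33*w^4 + 172*w^3 + 495*w^2 - 1350*w - 3375)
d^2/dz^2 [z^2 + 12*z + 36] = 2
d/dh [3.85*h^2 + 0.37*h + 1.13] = 7.7*h + 0.37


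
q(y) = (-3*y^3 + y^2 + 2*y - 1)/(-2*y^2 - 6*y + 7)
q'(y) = (4*y + 6)*(-3*y^3 + y^2 + 2*y - 1)/(-2*y^2 - 6*y + 7)^2 + (-9*y^2 + 2*y + 2)/(-2*y^2 - 6*y + 7) = (6*y^4 + 36*y^3 - 65*y^2 + 10*y + 8)/(4*y^4 + 24*y^3 + 8*y^2 - 84*y + 49)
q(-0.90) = 0.02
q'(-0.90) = -0.65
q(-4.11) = -101.66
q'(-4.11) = -425.15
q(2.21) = 1.50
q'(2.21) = 0.95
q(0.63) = -0.04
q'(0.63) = -0.26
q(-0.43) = -0.16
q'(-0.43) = -0.13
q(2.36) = 1.65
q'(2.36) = 0.98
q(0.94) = 1.79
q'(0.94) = -32.86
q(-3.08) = 13.83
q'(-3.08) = -27.19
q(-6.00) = -23.14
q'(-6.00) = -2.84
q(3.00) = 2.31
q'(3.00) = 1.08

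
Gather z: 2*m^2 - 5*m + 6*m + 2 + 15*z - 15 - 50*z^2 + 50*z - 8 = 2*m^2 + m - 50*z^2 + 65*z - 21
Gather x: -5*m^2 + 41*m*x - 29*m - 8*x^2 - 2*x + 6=-5*m^2 - 29*m - 8*x^2 + x*(41*m - 2) + 6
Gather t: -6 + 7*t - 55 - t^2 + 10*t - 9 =-t^2 + 17*t - 70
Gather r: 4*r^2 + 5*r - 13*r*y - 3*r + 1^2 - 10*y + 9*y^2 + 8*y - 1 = 4*r^2 + r*(2 - 13*y) + 9*y^2 - 2*y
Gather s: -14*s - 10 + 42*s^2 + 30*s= 42*s^2 + 16*s - 10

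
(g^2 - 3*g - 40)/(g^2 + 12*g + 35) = (g - 8)/(g + 7)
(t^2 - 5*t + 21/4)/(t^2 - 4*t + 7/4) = (2*t - 3)/(2*t - 1)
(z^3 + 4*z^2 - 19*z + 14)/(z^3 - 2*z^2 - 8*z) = (-z^3 - 4*z^2 + 19*z - 14)/(z*(-z^2 + 2*z + 8))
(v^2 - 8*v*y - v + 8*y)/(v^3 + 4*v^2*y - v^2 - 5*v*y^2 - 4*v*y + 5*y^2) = (-v + 8*y)/(-v^2 - 4*v*y + 5*y^2)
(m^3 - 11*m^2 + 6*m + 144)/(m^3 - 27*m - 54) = (m - 8)/(m + 3)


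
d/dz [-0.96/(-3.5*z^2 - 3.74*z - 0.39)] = (-6.72*z - 3.5904)/(3.5*z^2 + 3.74*z + 0.39)^2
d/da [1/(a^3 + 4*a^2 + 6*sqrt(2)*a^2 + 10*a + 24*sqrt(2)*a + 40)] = (-3*a^2 - 12*sqrt(2)*a - 8*a - 24*sqrt(2) - 10)/(a^3 + 4*a^2 + 6*sqrt(2)*a^2 + 10*a + 24*sqrt(2)*a + 40)^2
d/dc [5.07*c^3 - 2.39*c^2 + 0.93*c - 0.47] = 15.21*c^2 - 4.78*c + 0.93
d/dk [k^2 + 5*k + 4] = 2*k + 5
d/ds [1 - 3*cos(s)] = 3*sin(s)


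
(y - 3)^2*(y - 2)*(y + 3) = y^4 - 5*y^3 - 3*y^2 + 45*y - 54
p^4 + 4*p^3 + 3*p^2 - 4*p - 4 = (p - 1)*(p + 1)*(p + 2)^2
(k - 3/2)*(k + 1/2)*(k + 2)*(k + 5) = k^4 + 6*k^3 + 9*k^2/4 - 61*k/4 - 15/2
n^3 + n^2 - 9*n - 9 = (n - 3)*(n + 1)*(n + 3)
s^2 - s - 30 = (s - 6)*(s + 5)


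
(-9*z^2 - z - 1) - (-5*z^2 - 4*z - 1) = -4*z^2 + 3*z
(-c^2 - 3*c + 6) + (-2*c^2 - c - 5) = -3*c^2 - 4*c + 1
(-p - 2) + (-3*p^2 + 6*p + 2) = -3*p^2 + 5*p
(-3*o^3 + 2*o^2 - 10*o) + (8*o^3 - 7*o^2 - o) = 5*o^3 - 5*o^2 - 11*o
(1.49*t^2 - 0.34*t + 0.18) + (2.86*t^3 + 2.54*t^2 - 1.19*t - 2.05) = 2.86*t^3 + 4.03*t^2 - 1.53*t - 1.87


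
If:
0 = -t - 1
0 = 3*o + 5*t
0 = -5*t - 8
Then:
No Solution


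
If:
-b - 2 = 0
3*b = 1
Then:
No Solution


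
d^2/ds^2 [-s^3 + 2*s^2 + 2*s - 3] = 4 - 6*s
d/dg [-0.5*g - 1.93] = -0.500000000000000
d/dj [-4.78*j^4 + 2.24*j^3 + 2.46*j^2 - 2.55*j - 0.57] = -19.12*j^3 + 6.72*j^2 + 4.92*j - 2.55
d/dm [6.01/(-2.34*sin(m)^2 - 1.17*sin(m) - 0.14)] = (28.1268*sin(m) + 7.0317)*cos(m)/(2.34*sin(m)^2 + 1.17*sin(m) + 0.14)^2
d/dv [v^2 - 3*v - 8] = 2*v - 3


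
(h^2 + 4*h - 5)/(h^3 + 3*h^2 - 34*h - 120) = (h - 1)/(h^2 - 2*h - 24)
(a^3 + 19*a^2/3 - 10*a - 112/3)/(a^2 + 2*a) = a + 13/3 - 56/(3*a)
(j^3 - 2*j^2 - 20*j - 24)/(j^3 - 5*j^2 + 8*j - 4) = (j^3 - 2*j^2 - 20*j - 24)/(j^3 - 5*j^2 + 8*j - 4)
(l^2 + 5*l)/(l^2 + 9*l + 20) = l/(l + 4)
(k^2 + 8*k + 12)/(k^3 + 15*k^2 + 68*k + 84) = 1/(k + 7)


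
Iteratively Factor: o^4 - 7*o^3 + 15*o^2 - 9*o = (o - 3)*(o^3 - 4*o^2 + 3*o) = (o - 3)*(o - 1)*(o^2 - 3*o) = (o - 3)^2*(o - 1)*(o)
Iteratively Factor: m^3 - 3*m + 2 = (m + 2)*(m^2 - 2*m + 1) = (m - 1)*(m + 2)*(m - 1)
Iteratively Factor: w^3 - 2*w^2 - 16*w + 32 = (w + 4)*(w^2 - 6*w + 8) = (w - 4)*(w + 4)*(w - 2)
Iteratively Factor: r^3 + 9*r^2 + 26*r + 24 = (r + 4)*(r^2 + 5*r + 6) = (r + 2)*(r + 4)*(r + 3)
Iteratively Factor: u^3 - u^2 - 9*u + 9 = (u + 3)*(u^2 - 4*u + 3) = (u - 1)*(u + 3)*(u - 3)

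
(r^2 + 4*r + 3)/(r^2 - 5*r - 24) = (r + 1)/(r - 8)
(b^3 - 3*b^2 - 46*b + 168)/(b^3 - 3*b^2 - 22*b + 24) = (b^2 + 3*b - 28)/(b^2 + 3*b - 4)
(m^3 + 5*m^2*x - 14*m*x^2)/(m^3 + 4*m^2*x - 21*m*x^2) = (-m + 2*x)/(-m + 3*x)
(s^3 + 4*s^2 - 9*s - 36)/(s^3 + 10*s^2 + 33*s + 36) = (s - 3)/(s + 3)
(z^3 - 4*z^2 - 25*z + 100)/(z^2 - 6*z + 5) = (z^2 + z - 20)/(z - 1)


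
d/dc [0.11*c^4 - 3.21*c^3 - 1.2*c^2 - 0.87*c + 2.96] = 0.44*c^3 - 9.63*c^2 - 2.4*c - 0.87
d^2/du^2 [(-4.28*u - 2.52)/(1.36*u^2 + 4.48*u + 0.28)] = (-(2.72*u + 4.48)*(4.28*u + 2.52)*(5.44*u + 8.96) + (34.9248*u + 45.2032)*(1.36*u^2 + 4.48*u + 0.28))/(1.36*u^2 + 4.48*u + 0.28)^3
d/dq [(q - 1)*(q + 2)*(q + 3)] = 3*q^2 + 8*q + 1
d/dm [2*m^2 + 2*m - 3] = 4*m + 2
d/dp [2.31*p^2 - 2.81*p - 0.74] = 4.62*p - 2.81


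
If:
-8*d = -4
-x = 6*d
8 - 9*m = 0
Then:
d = 1/2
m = 8/9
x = -3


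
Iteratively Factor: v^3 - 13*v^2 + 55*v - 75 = (v - 5)*(v^2 - 8*v + 15) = (v - 5)*(v - 3)*(v - 5)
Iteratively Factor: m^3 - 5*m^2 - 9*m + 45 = (m - 5)*(m^2 - 9) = (m - 5)*(m + 3)*(m - 3)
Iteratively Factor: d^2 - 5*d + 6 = (d - 3)*(d - 2)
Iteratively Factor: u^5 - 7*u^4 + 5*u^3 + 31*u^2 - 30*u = (u - 3)*(u^4 - 4*u^3 - 7*u^2 + 10*u) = (u - 5)*(u - 3)*(u^3 + u^2 - 2*u) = (u - 5)*(u - 3)*(u - 1)*(u^2 + 2*u) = u*(u - 5)*(u - 3)*(u - 1)*(u + 2)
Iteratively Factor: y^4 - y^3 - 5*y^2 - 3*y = (y)*(y^3 - y^2 - 5*y - 3) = y*(y + 1)*(y^2 - 2*y - 3) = y*(y + 1)^2*(y - 3)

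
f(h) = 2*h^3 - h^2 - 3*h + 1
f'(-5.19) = 169.00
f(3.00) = 37.00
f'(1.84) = 13.63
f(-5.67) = -378.71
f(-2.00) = -13.00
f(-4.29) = -162.44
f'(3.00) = 45.00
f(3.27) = 50.43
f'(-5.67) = 201.23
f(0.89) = -1.05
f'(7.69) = 336.44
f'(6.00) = 201.00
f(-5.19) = -289.96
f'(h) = 6*h^2 - 2*h - 3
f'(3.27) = 54.62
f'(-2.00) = 25.00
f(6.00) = 379.00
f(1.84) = 4.55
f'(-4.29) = 116.00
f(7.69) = 828.31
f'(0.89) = -0.03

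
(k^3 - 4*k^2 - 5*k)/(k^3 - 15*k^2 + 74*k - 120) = k*(k + 1)/(k^2 - 10*k + 24)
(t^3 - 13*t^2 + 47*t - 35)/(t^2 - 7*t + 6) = (t^2 - 12*t + 35)/(t - 6)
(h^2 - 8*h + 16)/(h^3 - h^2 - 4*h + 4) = (h^2 - 8*h + 16)/(h^3 - h^2 - 4*h + 4)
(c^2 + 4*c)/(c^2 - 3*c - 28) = c/(c - 7)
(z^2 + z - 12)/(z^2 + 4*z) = (z - 3)/z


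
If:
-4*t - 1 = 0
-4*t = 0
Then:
No Solution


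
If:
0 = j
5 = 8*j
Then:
No Solution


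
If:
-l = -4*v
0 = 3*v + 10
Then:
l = -40/3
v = -10/3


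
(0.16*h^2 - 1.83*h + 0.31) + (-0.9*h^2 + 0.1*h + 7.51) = -0.74*h^2 - 1.73*h + 7.82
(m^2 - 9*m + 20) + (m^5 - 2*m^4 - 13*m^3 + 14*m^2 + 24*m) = m^5 - 2*m^4 - 13*m^3 + 15*m^2 + 15*m + 20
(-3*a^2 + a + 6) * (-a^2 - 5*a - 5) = 3*a^4 + 14*a^3 + 4*a^2 - 35*a - 30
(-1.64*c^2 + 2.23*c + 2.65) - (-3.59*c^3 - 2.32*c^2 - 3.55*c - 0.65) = 3.59*c^3 + 0.68*c^2 + 5.78*c + 3.3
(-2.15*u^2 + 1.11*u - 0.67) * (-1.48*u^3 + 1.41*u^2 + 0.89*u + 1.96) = 3.182*u^5 - 4.6743*u^4 + 0.6432*u^3 - 4.1708*u^2 + 1.5793*u - 1.3132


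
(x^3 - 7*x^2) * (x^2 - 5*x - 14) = x^5 - 12*x^4 + 21*x^3 + 98*x^2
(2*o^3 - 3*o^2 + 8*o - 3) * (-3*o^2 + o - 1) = -6*o^5 + 11*o^4 - 29*o^3 + 20*o^2 - 11*o + 3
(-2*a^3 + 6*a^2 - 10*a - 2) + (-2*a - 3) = -2*a^3 + 6*a^2 - 12*a - 5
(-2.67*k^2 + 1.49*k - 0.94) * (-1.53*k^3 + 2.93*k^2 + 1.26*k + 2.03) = 4.0851*k^5 - 10.1028*k^4 + 2.4397*k^3 - 6.2969*k^2 + 1.8403*k - 1.9082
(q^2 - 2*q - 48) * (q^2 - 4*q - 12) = q^4 - 6*q^3 - 52*q^2 + 216*q + 576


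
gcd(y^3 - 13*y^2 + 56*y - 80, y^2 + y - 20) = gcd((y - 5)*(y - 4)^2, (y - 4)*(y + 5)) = y - 4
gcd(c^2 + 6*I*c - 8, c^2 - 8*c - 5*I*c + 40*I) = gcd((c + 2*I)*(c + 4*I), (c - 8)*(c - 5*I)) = 1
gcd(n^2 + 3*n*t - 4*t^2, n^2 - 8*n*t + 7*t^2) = -n + t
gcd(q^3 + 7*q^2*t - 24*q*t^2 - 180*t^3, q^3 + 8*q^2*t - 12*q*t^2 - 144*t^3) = q^2 + 12*q*t + 36*t^2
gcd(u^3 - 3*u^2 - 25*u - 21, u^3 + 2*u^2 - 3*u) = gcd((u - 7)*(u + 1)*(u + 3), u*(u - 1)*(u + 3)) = u + 3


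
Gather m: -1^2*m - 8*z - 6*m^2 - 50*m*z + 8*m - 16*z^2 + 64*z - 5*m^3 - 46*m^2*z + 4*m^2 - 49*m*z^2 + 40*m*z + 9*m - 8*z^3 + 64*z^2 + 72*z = -5*m^3 + m^2*(-46*z - 2) + m*(-49*z^2 - 10*z + 16) - 8*z^3 + 48*z^2 + 128*z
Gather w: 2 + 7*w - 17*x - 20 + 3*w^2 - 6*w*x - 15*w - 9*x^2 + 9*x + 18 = 3*w^2 + w*(-6*x - 8) - 9*x^2 - 8*x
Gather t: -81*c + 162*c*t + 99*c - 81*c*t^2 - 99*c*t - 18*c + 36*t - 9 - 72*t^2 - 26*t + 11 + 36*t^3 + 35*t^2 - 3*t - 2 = 36*t^3 + t^2*(-81*c - 37) + t*(63*c + 7)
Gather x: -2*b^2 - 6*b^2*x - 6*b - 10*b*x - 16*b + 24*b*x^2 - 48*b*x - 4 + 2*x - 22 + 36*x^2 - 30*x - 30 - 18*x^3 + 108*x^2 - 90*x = -2*b^2 - 22*b - 18*x^3 + x^2*(24*b + 144) + x*(-6*b^2 - 58*b - 118) - 56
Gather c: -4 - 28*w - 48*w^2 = -48*w^2 - 28*w - 4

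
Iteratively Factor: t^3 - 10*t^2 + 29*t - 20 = (t - 4)*(t^2 - 6*t + 5) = (t - 5)*(t - 4)*(t - 1)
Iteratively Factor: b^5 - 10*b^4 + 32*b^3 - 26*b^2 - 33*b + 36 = (b - 1)*(b^4 - 9*b^3 + 23*b^2 - 3*b - 36) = (b - 3)*(b - 1)*(b^3 - 6*b^2 + 5*b + 12) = (b - 4)*(b - 3)*(b - 1)*(b^2 - 2*b - 3) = (b - 4)*(b - 3)*(b - 1)*(b + 1)*(b - 3)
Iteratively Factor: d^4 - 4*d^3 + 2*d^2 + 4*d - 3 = (d + 1)*(d^3 - 5*d^2 + 7*d - 3) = (d - 1)*(d + 1)*(d^2 - 4*d + 3) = (d - 3)*(d - 1)*(d + 1)*(d - 1)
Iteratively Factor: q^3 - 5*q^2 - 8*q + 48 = (q - 4)*(q^2 - q - 12) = (q - 4)*(q + 3)*(q - 4)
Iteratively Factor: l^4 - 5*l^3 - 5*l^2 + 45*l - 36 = (l - 4)*(l^3 - l^2 - 9*l + 9) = (l - 4)*(l - 3)*(l^2 + 2*l - 3) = (l - 4)*(l - 3)*(l - 1)*(l + 3)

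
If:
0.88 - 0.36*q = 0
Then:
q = 2.44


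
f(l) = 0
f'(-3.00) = 0.00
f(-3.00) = 0.00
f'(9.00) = 0.00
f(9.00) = 0.00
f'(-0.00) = 0.00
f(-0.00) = 0.00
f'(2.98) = 0.00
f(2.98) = 0.00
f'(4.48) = 0.00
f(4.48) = 0.00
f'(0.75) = 0.00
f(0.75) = 0.00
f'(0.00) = 0.00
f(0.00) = 0.00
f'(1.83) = 0.00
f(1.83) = 0.00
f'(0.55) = 0.00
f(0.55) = 0.00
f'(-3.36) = 0.00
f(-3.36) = 0.00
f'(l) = 0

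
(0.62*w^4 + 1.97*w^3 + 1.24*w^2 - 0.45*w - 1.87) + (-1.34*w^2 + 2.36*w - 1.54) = 0.62*w^4 + 1.97*w^3 - 0.1*w^2 + 1.91*w - 3.41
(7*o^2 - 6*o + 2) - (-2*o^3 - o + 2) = 2*o^3 + 7*o^2 - 5*o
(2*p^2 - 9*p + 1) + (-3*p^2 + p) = -p^2 - 8*p + 1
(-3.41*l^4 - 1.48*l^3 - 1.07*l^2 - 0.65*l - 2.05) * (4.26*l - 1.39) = -14.5266*l^5 - 1.5649*l^4 - 2.501*l^3 - 1.2817*l^2 - 7.8295*l + 2.8495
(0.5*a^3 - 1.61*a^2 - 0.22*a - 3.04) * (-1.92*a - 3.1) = -0.96*a^4 + 1.5412*a^3 + 5.4134*a^2 + 6.5188*a + 9.424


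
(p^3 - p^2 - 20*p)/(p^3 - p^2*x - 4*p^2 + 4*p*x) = (p^2 - p - 20)/(p^2 - p*x - 4*p + 4*x)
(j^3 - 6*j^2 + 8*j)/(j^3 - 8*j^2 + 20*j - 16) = j/(j - 2)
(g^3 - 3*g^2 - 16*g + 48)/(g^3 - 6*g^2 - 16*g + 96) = (g - 3)/(g - 6)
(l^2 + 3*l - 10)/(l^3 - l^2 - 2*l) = (l + 5)/(l*(l + 1))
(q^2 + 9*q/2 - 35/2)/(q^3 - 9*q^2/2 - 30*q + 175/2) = (q + 7)/(q^2 - 2*q - 35)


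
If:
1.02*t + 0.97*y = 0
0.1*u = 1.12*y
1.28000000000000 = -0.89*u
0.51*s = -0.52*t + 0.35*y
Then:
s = -0.21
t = 0.12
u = -1.44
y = -0.13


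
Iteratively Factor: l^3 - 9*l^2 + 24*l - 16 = (l - 4)*(l^2 - 5*l + 4) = (l - 4)*(l - 1)*(l - 4)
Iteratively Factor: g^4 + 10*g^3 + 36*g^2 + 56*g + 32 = (g + 2)*(g^3 + 8*g^2 + 20*g + 16) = (g + 2)^2*(g^2 + 6*g + 8) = (g + 2)^3*(g + 4)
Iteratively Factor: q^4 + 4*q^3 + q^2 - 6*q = (q + 3)*(q^3 + q^2 - 2*q) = q*(q + 3)*(q^2 + q - 2) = q*(q - 1)*(q + 3)*(q + 2)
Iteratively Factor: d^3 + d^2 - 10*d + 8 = (d - 2)*(d^2 + 3*d - 4) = (d - 2)*(d - 1)*(d + 4)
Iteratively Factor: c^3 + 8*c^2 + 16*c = (c + 4)*(c^2 + 4*c) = c*(c + 4)*(c + 4)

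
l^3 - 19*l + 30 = (l - 3)*(l - 2)*(l + 5)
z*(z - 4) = z^2 - 4*z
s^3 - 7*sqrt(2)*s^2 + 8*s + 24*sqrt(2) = (s - 6*sqrt(2))*(s - 2*sqrt(2))*(s + sqrt(2))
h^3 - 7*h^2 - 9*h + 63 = (h - 7)*(h - 3)*(h + 3)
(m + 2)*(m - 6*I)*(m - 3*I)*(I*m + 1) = I*m^4 + 10*m^3 + 2*I*m^3 + 20*m^2 - 27*I*m^2 - 18*m - 54*I*m - 36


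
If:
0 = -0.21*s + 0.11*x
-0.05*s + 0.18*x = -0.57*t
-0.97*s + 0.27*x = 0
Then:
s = 0.00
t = 0.00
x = 0.00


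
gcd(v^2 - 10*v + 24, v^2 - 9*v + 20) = v - 4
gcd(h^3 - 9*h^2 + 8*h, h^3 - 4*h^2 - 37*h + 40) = h^2 - 9*h + 8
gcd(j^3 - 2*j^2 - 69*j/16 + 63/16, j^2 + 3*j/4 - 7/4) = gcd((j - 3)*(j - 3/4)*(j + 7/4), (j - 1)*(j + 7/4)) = j + 7/4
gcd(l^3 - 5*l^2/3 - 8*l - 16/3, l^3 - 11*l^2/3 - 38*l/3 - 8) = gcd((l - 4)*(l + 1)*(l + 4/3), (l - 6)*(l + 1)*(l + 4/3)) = l^2 + 7*l/3 + 4/3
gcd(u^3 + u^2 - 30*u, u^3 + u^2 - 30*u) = u^3 + u^2 - 30*u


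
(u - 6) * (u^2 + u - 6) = u^3 - 5*u^2 - 12*u + 36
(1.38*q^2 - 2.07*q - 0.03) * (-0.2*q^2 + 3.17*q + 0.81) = -0.276*q^4 + 4.7886*q^3 - 5.4381*q^2 - 1.7718*q - 0.0243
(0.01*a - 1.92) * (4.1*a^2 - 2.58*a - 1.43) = 0.041*a^3 - 7.8978*a^2 + 4.9393*a + 2.7456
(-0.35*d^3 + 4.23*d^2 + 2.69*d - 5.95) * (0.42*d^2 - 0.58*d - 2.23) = -0.147*d^5 + 1.9796*d^4 - 0.5431*d^3 - 13.4921*d^2 - 2.5477*d + 13.2685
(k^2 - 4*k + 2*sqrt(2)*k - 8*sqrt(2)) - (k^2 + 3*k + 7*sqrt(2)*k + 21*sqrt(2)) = -5*sqrt(2)*k - 7*k - 29*sqrt(2)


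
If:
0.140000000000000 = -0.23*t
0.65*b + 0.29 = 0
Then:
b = -0.45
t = -0.61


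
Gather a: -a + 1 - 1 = -a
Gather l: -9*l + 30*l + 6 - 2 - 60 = 21*l - 56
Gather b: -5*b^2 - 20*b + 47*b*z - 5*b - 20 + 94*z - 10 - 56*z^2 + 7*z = -5*b^2 + b*(47*z - 25) - 56*z^2 + 101*z - 30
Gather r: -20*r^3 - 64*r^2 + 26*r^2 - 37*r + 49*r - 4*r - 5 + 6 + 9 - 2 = -20*r^3 - 38*r^2 + 8*r + 8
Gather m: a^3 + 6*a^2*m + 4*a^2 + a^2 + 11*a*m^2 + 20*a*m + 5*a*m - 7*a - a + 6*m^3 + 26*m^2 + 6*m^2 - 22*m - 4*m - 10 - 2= a^3 + 5*a^2 - 8*a + 6*m^3 + m^2*(11*a + 32) + m*(6*a^2 + 25*a - 26) - 12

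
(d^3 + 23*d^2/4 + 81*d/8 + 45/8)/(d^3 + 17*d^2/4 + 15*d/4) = (d + 3/2)/d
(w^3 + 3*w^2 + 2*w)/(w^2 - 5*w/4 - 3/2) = 4*w*(w^2 + 3*w + 2)/(4*w^2 - 5*w - 6)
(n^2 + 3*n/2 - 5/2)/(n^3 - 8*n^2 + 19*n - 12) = (n + 5/2)/(n^2 - 7*n + 12)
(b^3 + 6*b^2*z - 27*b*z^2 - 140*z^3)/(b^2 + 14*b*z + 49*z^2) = (b^2 - b*z - 20*z^2)/(b + 7*z)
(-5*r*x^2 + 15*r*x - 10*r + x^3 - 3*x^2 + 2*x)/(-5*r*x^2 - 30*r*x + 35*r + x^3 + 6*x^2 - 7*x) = (x - 2)/(x + 7)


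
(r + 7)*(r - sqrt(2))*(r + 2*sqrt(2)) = r^3 + sqrt(2)*r^2 + 7*r^2 - 4*r + 7*sqrt(2)*r - 28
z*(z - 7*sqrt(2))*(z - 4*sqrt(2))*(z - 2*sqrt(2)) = z^4 - 13*sqrt(2)*z^3 + 100*z^2 - 112*sqrt(2)*z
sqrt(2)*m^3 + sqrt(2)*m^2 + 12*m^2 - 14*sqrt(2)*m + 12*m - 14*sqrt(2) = (m - sqrt(2))*(m + 7*sqrt(2))*(sqrt(2)*m + sqrt(2))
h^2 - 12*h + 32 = (h - 8)*(h - 4)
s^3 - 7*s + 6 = (s - 2)*(s - 1)*(s + 3)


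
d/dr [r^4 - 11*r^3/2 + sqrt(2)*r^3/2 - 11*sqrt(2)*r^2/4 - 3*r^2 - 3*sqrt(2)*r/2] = 4*r^3 - 33*r^2/2 + 3*sqrt(2)*r^2/2 - 11*sqrt(2)*r/2 - 6*r - 3*sqrt(2)/2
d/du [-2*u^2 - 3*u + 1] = -4*u - 3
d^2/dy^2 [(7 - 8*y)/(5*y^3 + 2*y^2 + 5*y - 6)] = 2*(-600*y^5 + 810*y^4 + 728*y^3 - 831*y^2 + 552*y + 19)/(125*y^9 + 150*y^8 + 435*y^7 - 142*y^6 + 75*y^5 - 822*y^4 + 305*y^3 - 234*y^2 + 540*y - 216)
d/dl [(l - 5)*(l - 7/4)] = 2*l - 27/4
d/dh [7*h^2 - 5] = 14*h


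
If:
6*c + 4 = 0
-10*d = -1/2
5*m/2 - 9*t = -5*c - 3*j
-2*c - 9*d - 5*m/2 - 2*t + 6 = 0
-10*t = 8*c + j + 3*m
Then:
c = -2/3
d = 1/20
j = -4438/2535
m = 14587/5070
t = -523/3380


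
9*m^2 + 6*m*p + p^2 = (3*m + p)^2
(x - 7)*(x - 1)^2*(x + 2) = x^4 - 7*x^3 - 3*x^2 + 23*x - 14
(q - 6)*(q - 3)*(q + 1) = q^3 - 8*q^2 + 9*q + 18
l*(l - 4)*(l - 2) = l^3 - 6*l^2 + 8*l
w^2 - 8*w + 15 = (w - 5)*(w - 3)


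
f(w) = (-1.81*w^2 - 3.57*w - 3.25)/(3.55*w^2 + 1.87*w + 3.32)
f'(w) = (-7.1*w - 1.87)*(-1.81*w^2 - 3.57*w - 3.25)/(3.55*w^2 + 1.87*w + 3.32)^2 + (-3.62*w - 3.57)/(3.55*w^2 + 1.87*w + 3.32)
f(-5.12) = -0.37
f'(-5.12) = 0.02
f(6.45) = -0.62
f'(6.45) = 0.02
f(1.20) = -0.95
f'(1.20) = 0.18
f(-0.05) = -0.95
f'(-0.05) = -0.60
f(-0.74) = -0.41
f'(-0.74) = -0.59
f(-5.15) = -0.37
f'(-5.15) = 0.02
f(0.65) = -1.05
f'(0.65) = 0.15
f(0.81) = -1.02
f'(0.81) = 0.18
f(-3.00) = -0.30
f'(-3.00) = 0.05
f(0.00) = -0.98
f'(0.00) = -0.52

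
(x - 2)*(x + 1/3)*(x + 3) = x^3 + 4*x^2/3 - 17*x/3 - 2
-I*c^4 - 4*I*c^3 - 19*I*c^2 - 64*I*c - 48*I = (c + 3)*(c - 4*I)*(c + 4*I)*(-I*c - I)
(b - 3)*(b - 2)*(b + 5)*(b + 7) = b^4 + 7*b^3 - 19*b^2 - 103*b + 210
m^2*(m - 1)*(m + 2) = m^4 + m^3 - 2*m^2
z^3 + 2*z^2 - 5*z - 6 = (z - 2)*(z + 1)*(z + 3)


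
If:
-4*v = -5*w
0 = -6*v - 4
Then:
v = -2/3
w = -8/15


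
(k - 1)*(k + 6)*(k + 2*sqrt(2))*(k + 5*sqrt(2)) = k^4 + 5*k^3 + 7*sqrt(2)*k^3 + 14*k^2 + 35*sqrt(2)*k^2 - 42*sqrt(2)*k + 100*k - 120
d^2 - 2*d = d*(d - 2)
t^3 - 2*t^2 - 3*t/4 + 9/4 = (t - 3/2)^2*(t + 1)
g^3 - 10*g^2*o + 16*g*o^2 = g*(g - 8*o)*(g - 2*o)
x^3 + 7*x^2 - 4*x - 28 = (x - 2)*(x + 2)*(x + 7)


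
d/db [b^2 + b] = 2*b + 1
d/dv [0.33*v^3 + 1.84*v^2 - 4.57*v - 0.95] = 0.99*v^2 + 3.68*v - 4.57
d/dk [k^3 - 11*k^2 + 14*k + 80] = 3*k^2 - 22*k + 14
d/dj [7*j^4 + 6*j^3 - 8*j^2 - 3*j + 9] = 28*j^3 + 18*j^2 - 16*j - 3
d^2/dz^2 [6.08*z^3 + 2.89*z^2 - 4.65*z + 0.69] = 36.48*z + 5.78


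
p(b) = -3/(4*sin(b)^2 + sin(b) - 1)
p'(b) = -3*(-8*sin(b)*cos(b) - cos(b))/(4*sin(b)^2 + sin(b) - 1)^2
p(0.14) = 3.83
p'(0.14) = 10.27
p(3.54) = 3.82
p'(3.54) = 9.42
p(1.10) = -0.98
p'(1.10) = 1.18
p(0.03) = 3.10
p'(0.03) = 3.98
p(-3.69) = -4.93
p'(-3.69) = -35.75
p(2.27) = -1.42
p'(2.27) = -3.09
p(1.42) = -0.77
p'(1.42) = 0.26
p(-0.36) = 3.51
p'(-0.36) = -6.97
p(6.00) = 3.10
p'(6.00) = -3.80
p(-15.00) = -72.80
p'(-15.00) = 5639.68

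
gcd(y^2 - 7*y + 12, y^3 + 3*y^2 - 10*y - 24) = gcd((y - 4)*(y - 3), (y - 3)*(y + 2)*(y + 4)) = y - 3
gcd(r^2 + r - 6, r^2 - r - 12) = r + 3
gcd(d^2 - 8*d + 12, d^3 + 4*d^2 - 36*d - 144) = d - 6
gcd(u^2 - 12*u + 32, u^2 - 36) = 1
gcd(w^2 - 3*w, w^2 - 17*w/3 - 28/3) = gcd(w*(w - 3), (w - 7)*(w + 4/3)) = 1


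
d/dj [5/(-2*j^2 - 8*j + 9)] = 20*(j + 2)/(2*j^2 + 8*j - 9)^2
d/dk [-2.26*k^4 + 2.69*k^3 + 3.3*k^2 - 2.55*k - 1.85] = -9.04*k^3 + 8.07*k^2 + 6.6*k - 2.55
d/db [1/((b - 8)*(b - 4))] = 2*(6 - b)/(b^4 - 24*b^3 + 208*b^2 - 768*b + 1024)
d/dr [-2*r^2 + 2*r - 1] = 2 - 4*r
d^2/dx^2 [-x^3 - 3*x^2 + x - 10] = -6*x - 6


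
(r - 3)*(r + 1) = r^2 - 2*r - 3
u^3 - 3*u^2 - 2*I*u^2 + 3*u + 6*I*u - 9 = (u - 3)*(u - 3*I)*(u + I)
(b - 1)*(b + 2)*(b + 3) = b^3 + 4*b^2 + b - 6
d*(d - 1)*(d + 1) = d^3 - d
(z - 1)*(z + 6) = z^2 + 5*z - 6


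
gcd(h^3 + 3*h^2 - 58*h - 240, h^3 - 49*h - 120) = h^2 - 3*h - 40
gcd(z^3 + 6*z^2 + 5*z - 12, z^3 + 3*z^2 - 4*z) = z^2 + 3*z - 4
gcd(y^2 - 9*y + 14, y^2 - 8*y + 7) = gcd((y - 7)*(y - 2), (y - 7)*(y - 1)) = y - 7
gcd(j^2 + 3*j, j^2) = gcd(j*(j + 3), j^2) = j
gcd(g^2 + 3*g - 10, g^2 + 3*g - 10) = g^2 + 3*g - 10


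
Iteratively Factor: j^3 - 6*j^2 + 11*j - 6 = (j - 1)*(j^2 - 5*j + 6) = (j - 2)*(j - 1)*(j - 3)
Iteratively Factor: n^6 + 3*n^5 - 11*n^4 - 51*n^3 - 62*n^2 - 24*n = (n - 4)*(n^5 + 7*n^4 + 17*n^3 + 17*n^2 + 6*n) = (n - 4)*(n + 1)*(n^4 + 6*n^3 + 11*n^2 + 6*n) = n*(n - 4)*(n + 1)*(n^3 + 6*n^2 + 11*n + 6) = n*(n - 4)*(n + 1)*(n + 2)*(n^2 + 4*n + 3) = n*(n - 4)*(n + 1)*(n + 2)*(n + 3)*(n + 1)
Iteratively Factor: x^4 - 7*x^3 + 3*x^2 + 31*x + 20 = (x - 5)*(x^3 - 2*x^2 - 7*x - 4) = (x - 5)*(x - 4)*(x^2 + 2*x + 1) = (x - 5)*(x - 4)*(x + 1)*(x + 1)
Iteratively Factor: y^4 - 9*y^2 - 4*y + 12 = (y + 2)*(y^3 - 2*y^2 - 5*y + 6) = (y + 2)^2*(y^2 - 4*y + 3) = (y - 1)*(y + 2)^2*(y - 3)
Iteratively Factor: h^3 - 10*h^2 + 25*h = (h - 5)*(h^2 - 5*h) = (h - 5)^2*(h)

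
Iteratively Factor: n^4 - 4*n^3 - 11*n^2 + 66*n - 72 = (n + 4)*(n^3 - 8*n^2 + 21*n - 18) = (n - 3)*(n + 4)*(n^2 - 5*n + 6) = (n - 3)*(n - 2)*(n + 4)*(n - 3)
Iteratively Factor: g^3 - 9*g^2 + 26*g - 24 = (g - 3)*(g^2 - 6*g + 8) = (g - 3)*(g - 2)*(g - 4)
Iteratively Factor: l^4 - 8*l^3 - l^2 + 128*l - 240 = (l + 4)*(l^3 - 12*l^2 + 47*l - 60) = (l - 3)*(l + 4)*(l^2 - 9*l + 20) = (l - 4)*(l - 3)*(l + 4)*(l - 5)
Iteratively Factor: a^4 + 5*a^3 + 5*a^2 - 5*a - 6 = (a + 2)*(a^3 + 3*a^2 - a - 3) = (a - 1)*(a + 2)*(a^2 + 4*a + 3) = (a - 1)*(a + 1)*(a + 2)*(a + 3)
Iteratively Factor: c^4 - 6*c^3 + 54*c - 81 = (c + 3)*(c^3 - 9*c^2 + 27*c - 27) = (c - 3)*(c + 3)*(c^2 - 6*c + 9) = (c - 3)^2*(c + 3)*(c - 3)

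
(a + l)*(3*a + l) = 3*a^2 + 4*a*l + l^2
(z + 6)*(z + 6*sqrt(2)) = z^2 + 6*z + 6*sqrt(2)*z + 36*sqrt(2)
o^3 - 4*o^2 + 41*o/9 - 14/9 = (o - 7/3)*(o - 1)*(o - 2/3)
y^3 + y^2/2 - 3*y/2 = y*(y - 1)*(y + 3/2)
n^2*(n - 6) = n^3 - 6*n^2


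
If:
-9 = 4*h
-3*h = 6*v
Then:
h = -9/4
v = 9/8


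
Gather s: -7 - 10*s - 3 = -10*s - 10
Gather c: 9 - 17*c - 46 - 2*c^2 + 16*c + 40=-2*c^2 - c + 3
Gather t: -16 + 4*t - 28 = 4*t - 44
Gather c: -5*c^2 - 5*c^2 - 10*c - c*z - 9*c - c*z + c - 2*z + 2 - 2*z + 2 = -10*c^2 + c*(-2*z - 18) - 4*z + 4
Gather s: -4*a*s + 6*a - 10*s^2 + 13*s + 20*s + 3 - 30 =6*a - 10*s^2 + s*(33 - 4*a) - 27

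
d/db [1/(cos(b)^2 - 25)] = 2*sin(b)*cos(b)/(cos(b)^2 - 25)^2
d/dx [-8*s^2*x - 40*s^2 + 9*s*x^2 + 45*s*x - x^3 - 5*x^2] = -8*s^2 + 18*s*x + 45*s - 3*x^2 - 10*x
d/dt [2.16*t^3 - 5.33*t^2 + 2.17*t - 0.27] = 6.48*t^2 - 10.66*t + 2.17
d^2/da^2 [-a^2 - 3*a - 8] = -2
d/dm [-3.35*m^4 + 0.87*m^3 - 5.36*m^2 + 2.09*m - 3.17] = -13.4*m^3 + 2.61*m^2 - 10.72*m + 2.09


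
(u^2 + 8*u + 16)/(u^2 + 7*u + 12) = (u + 4)/(u + 3)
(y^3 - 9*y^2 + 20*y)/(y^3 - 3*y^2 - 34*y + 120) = y/(y + 6)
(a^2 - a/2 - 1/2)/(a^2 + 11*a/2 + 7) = (2*a^2 - a - 1)/(2*a^2 + 11*a + 14)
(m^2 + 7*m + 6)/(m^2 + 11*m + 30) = (m + 1)/(m + 5)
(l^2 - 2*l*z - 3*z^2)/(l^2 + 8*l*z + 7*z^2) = (l - 3*z)/(l + 7*z)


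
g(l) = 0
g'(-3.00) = 0.00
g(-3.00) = 0.00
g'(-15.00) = 0.00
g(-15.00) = 0.00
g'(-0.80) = 0.00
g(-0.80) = 0.00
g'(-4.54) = 0.00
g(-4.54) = 0.00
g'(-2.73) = 0.00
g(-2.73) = 0.00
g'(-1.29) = 0.00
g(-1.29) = 0.00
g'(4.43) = 0.00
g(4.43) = 0.00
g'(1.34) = 0.00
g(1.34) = 0.00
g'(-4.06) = 0.00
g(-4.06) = 0.00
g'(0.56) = 0.00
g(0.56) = 0.00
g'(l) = 0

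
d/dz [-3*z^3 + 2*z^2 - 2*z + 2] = -9*z^2 + 4*z - 2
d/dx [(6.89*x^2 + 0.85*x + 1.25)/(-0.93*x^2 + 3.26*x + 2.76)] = (23.2519*x^2 + 40.3578*x - 1.729)/(0.8649*x^4 - 6.0636*x^3 + 5.494*x^2 + 17.9952*x + 7.6176)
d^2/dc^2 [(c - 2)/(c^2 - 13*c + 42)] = 2*(3*(5 - c)*(c^2 - 13*c + 42) + (c - 2)*(2*c - 13)^2)/(c^2 - 13*c + 42)^3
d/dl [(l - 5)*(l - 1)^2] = (l - 1)*(3*l - 11)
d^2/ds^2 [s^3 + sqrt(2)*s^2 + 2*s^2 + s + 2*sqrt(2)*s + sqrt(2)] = 6*s + 2*sqrt(2) + 4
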